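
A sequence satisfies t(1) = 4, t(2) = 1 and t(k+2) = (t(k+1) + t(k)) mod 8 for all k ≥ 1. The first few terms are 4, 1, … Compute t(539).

7

t(1) = 4,  t(2) = 1,  t(3) = 5,  t(4) = 6,  t(5) = 3,  t(6) = 1,  t(7) = 4,  t(8) = 5,  t(9) = 1,  t(10) = 6,  t(11) = 7,  t(12) = 5,  t(13) = 4,  t(14) = 1.
Since (t(13), t(14)) = (t(1), t(2)) = (4, 1) (two consecutive terms determine the rest), the sequence is periodic with period 12.
So t(539) = t(1 + ((539-1) mod 12)) = t(11) = 7.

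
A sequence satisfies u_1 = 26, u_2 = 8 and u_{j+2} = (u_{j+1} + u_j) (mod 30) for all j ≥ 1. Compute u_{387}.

4

Listing terms: u_1 = 26,  u_2 = 8,  u_3 = 4,  u_4 = 12,  u_5 = 16,  u_6 = 28,  u_7 = 14,  u_8 = 12,  u_9 = 26,  u_{10} = 8.
Since (u_9, u_{10}) = (u_1, u_2) = (26, 8) (two consecutive terms determine the rest), the sequence is periodic with period 8.
(387 - 1) mod 8 = 2, so u_{387} = u_3 = 4.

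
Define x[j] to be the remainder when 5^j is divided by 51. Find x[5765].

14

We have x[0] = 1,  x[1] = 5,  x[2] = 25,  x[3] = 23,  x[4] = 13,  x[5] = 14,  x[6] = 19,  x[7] = 44,  x[8] = 16,  x[9] = 29,  x[10] = 43,  x[11] = 11,  x[12] = 4,  x[13] = 20,  x[14] = 49,  x[15] = 41,  x[16] = 1.
The sequence repeats with period 16.
(5765 - 0) mod 16 = 5, so x[5765] = x[5] = 14.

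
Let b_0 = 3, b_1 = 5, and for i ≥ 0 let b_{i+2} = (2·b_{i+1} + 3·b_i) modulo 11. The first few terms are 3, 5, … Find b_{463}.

Listing terms: b_0 = 3; b_1 = 5; b_2 = 8; b_3 = 9; b_4 = 9; b_5 = 1; b_6 = 7; b_7 = 6; b_8 = 0; b_9 = 7; b_{10} = 3; b_{11} = 5.
Since (b_{10}, b_{11}) = (b_0, b_1) = (3, 5) (two consecutive terms determine the rest), the sequence is periodic with period 10.
(463 - 0) mod 10 = 3, so b_{463} = b_3 = 9.

9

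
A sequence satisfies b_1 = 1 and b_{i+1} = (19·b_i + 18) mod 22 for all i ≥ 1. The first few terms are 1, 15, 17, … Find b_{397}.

Listing terms: b_1 = 1,  b_2 = 15,  b_3 = 17,  b_4 = 11,  b_5 = 7,  b_6 = 19,  b_7 = 5,  b_8 = 3,  b_9 = 9,  b_{10} = 13,  b_{11} = 1.
Since b_{11} = b_1 = 1, the sequence is periodic with period 10.
So b_{397} = b_{1 + ((397-1) mod 10)} = b_7 = 5.

5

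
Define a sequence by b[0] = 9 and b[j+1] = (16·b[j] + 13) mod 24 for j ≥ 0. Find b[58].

13

b[0] = 9,  b[1] = 13,  b[2] = 5,  b[3] = 21,  b[4] = 13.
Since b[4] = b[1] = 13, the sequence is eventually periodic: after a pre-period of length 1 it cycles with period 3.
For j ≥ 1, b[j] depends only on (j - 1) mod 3. (58 - 1) mod 3 = 0, so b[58] = b[1] = 13.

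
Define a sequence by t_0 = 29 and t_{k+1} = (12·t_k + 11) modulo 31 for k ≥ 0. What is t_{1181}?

Computing terms: t_0 = 29; t_1 = 18; t_2 = 10; t_3 = 7; t_4 = 2; t_5 = 4; t_6 = 28; t_7 = 6; t_8 = 21; t_9 = 15; t_{10} = 5; t_{11} = 9; t_{12} = 26; t_{13} = 13; t_{14} = 12; t_{15} = 0; t_{16} = 11; t_{17} = 19; t_{18} = 22; t_{19} = 27; t_{20} = 25; t_{21} = 1; t_{22} = 23; t_{23} = 8; t_{24} = 14; t_{25} = 24; t_{26} = 20; t_{27} = 3; t_{28} = 16; t_{29} = 17; t_{30} = 29.
Since t_{30} = t_0 = 29, the sequence is periodic with period 30.
(1181 - 0) mod 30 = 11, so t_{1181} = t_{11} = 9.

9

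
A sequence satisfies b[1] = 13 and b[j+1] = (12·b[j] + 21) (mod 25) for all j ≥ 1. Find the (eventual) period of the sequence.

20

Listing terms: b[1] = 13,  b[2] = 2,  b[3] = 20,  b[4] = 11,  b[5] = 3,  b[6] = 7,  b[7] = 5,  b[8] = 6,  b[9] = 18,  b[10] = 12,  b[11] = 15,  b[12] = 1,  b[13] = 8,  b[14] = 17,  b[15] = 0,  b[16] = 21,  b[17] = 23,  b[18] = 22,  b[19] = 10,  b[20] = 16,  b[21] = 13.
The sequence repeats with period 20.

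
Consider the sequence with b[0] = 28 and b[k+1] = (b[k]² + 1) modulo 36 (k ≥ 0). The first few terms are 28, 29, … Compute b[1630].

2

Listing terms: b[0] = 28, b[1] = 29, b[2] = 14, b[3] = 17, b[4] = 2, b[5] = 5, b[6] = 26, b[7] = 29.
Since b[7] = b[1] = 29, the sequence is eventually periodic: after a pre-period of length 1 it cycles with period 6.
For k ≥ 1, b[k] depends only on (k - 1) mod 6. (1630 - 1) mod 6 = 3, so b[1630] = b[4] = 2.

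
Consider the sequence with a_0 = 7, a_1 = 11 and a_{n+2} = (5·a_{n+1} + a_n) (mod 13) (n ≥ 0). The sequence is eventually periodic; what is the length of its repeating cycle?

12

We have a_0 = 7,  a_1 = 11,  a_2 = 10,  a_3 = 9,  a_4 = 3,  a_5 = 11,  a_6 = 6,  a_7 = 2,  a_8 = 3,  a_9 = 4,  a_{10} = 10,  a_{11} = 2,  a_{12} = 7,  a_{13} = 11.
The sequence repeats with period 12.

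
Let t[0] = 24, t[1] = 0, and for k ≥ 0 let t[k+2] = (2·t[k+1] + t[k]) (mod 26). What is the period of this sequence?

Computing terms: t[0] = 24,  t[1] = 0,  t[2] = 24,  t[3] = 22,  t[4] = 16,  t[5] = 2,  t[6] = 20,  t[7] = 16,  t[8] = 0,  t[9] = 16,  t[10] = 6,  t[11] = 2,  t[12] = 10,  t[13] = 22,  t[14] = 2,  t[15] = 0,  t[16] = 2,  t[17] = 4,  t[18] = 10,  t[19] = 24,  t[20] = 6,  t[21] = 10,  t[22] = 0,  t[23] = 10,  t[24] = 20,  t[25] = 24,  t[26] = 16,  t[27] = 4,  t[28] = 24,  t[29] = 0.
The sequence repeats with period 28.

28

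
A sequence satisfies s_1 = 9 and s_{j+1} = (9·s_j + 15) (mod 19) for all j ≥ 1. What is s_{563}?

We have s_1 = 9; s_2 = 1; s_3 = 5; s_4 = 3; s_5 = 4; s_6 = 13; s_7 = 18; s_8 = 6; s_9 = 12; s_{10} = 9.
The sequence repeats with period 9.
So s_{563} = s_{1 + ((563-1) mod 9)} = s_5 = 4.

4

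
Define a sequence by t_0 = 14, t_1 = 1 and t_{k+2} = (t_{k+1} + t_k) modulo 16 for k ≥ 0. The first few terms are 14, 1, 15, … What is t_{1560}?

Computing terms: t_0 = 14, t_1 = 1, t_2 = 15, t_3 = 0, t_4 = 15, t_5 = 15, t_6 = 14, t_7 = 13, t_8 = 11, t_9 = 8, t_{10} = 3, t_{11} = 11, t_{12} = 14, t_{13} = 9, t_{14} = 7, t_{15} = 0, t_{16} = 7, t_{17} = 7, t_{18} = 14, t_{19} = 5, t_{20} = 3, t_{21} = 8, t_{22} = 11, t_{23} = 3, t_{24} = 14, t_{25} = 1.
The sequence repeats with period 24.
(1560 - 0) mod 24 = 0, so t_{1560} = t_0 = 14.

14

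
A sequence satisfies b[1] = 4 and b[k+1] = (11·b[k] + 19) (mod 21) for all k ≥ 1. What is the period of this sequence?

6

Listing terms: b[1] = 4, b[2] = 0, b[3] = 19, b[4] = 18, b[5] = 7, b[6] = 12, b[7] = 4.
Since b[7] = b[1] = 4, the sequence is periodic with period 6.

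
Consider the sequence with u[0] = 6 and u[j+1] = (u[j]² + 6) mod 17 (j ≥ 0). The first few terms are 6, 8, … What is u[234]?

4

Computing terms: u[0] = 6, u[1] = 8, u[2] = 2, u[3] = 10, u[4] = 4, u[5] = 5, u[6] = 14, u[7] = 15, u[8] = 10.
Since u[8] = u[3] = 10, the sequence is eventually periodic: after a pre-period of length 3 it cycles with period 5.
For j ≥ 3, u[j] depends only on (j - 3) mod 5. (234 - 3) mod 5 = 1, so u[234] = u[4] = 4.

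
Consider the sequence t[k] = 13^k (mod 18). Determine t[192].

Listing terms: t[1] = 13,  t[2] = 7,  t[3] = 1,  t[4] = 13.
Since t[4] = t[1] = 13, the sequence is periodic with period 3.
(192 - 1) mod 3 = 2, so t[192] = t[3] = 1.

1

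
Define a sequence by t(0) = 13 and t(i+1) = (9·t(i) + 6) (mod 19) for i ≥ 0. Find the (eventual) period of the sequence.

9

Listing terms: t(0) = 13, t(1) = 9, t(2) = 11, t(3) = 10, t(4) = 1, t(5) = 15, t(6) = 8, t(7) = 2, t(8) = 5, t(9) = 13.
Since t(9) = t(0) = 13, the sequence is periodic with period 9.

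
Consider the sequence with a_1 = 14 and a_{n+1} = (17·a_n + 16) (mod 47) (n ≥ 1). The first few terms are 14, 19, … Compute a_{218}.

We have a_1 = 14, a_2 = 19, a_3 = 10, a_4 = 45, a_5 = 29, a_6 = 39, a_7 = 21, a_8 = 44, a_9 = 12, a_{10} = 32, a_{11} = 43, a_{12} = 42, a_{13} = 25, a_{14} = 18, a_{15} = 40, a_{16} = 38, a_{17} = 4, a_{18} = 37, a_{19} = 34, a_{20} = 30, a_{21} = 9, a_{22} = 28, a_{23} = 22, a_{24} = 14.
The sequence repeats with period 23.
(218 - 1) mod 23 = 10, so a_{218} = a_{11} = 43.

43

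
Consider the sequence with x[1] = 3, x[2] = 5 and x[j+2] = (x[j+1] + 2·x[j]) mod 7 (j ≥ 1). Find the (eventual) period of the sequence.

Computing terms: x[1] = 3,  x[2] = 5,  x[3] = 4,  x[4] = 0,  x[5] = 1,  x[6] = 1,  x[7] = 3,  x[8] = 5.
The sequence repeats with period 6.

6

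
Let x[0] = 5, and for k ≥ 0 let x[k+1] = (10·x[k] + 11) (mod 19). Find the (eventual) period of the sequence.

18

We have x[0] = 5, x[1] = 4, x[2] = 13, x[3] = 8, x[4] = 15, x[5] = 9, x[6] = 6, x[7] = 14, x[8] = 18, x[9] = 1, x[10] = 2, x[11] = 12, x[12] = 17, x[13] = 10, x[14] = 16, x[15] = 0, x[16] = 11, x[17] = 7, x[18] = 5.
Since x[18] = x[0] = 5, the sequence is periodic with period 18.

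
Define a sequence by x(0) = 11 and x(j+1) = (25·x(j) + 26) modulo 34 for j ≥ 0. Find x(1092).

1

Listing terms: x(0) = 11; x(1) = 29; x(2) = 3; x(3) = 33; x(4) = 1; x(5) = 17; x(6) = 9; x(7) = 13; x(8) = 11.
Since x(8) = x(0) = 11, the sequence is periodic with period 8.
(1092 - 0) mod 8 = 4, so x(1092) = x(4) = 1.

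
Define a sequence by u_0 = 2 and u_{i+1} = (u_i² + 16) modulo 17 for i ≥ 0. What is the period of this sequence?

We have u_0 = 2,  u_1 = 3,  u_2 = 8,  u_3 = 12,  u_4 = 7,  u_5 = 14,  u_6 = 8.
Since u_6 = u_2 = 8, the sequence is eventually periodic: after a pre-period of length 2 it cycles with period 4.

4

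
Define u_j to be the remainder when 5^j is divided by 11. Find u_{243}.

4

Computing terms: u_0 = 1; u_1 = 5; u_2 = 3; u_3 = 4; u_4 = 9; u_5 = 1.
The sequence repeats with period 5.
So u_{243} = u_{0 + ((243-0) mod 5)} = u_3 = 4.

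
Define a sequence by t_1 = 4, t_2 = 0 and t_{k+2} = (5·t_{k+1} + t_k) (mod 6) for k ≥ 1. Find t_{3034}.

We have t_1 = 4; t_2 = 0; t_3 = 4; t_4 = 2; t_5 = 2; t_6 = 0; t_7 = 2; t_8 = 4; t_9 = 4; t_{10} = 0.
Since (t_9, t_{10}) = (t_1, t_2) = (4, 0) (two consecutive terms determine the rest), the sequence is periodic with period 8.
(3034 - 1) mod 8 = 1, so t_{3034} = t_2 = 0.

0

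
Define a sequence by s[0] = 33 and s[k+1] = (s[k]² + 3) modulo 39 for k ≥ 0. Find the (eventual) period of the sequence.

5

Computing terms: s[0] = 33,  s[1] = 0,  s[2] = 3,  s[3] = 12,  s[4] = 30,  s[5] = 6,  s[6] = 0.
Since s[6] = s[1] = 0, the sequence is eventually periodic: after a pre-period of length 1 it cycles with period 5.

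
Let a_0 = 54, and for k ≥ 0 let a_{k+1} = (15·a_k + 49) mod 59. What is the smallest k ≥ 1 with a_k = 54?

29

Listing terms: a_0 = 54,  a_1 = 33,  a_2 = 13,  a_3 = 8,  a_4 = 51,  a_5 = 47,  a_6 = 46,  a_7 = 31,  a_8 = 42,  a_9 = 30,  a_{10} = 27,  a_{11} = 41,  a_{12} = 15,  a_{13} = 38,  a_{14} = 29,  a_{15} = 12,  a_{16} = 52,  a_{17} = 3,  a_{18} = 35,  a_{19} = 43,  a_{20} = 45,  a_{21} = 16,  a_{22} = 53,  a_{23} = 18,  a_{24} = 24,  a_{25} = 55,  a_{26} = 48,  a_{27} = 2,  a_{28} = 20,  a_{29} = 54.
The sequence repeats with period 29.
The value 54 next appears (with k ≥ 1) at a_{29}.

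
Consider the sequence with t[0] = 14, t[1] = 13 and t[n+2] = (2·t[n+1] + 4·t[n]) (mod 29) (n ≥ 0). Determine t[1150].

24

Listing terms: t[0] = 14, t[1] = 13, t[2] = 24, t[3] = 13, t[4] = 6, t[5] = 6, t[6] = 7, t[7] = 9, t[8] = 17, t[9] = 12, t[10] = 5, t[11] = 0, t[12] = 20, t[13] = 11, t[14] = 15, t[15] = 16, t[16] = 5, t[17] = 16, t[18] = 23, t[19] = 23, t[20] = 22, t[21] = 20, t[22] = 12, t[23] = 17, t[24] = 24, t[25] = 0, t[26] = 9, t[27] = 18, t[28] = 14, t[29] = 13.
The sequence repeats with period 28.
(1150 - 0) mod 28 = 2, so t[1150] = t[2] = 24.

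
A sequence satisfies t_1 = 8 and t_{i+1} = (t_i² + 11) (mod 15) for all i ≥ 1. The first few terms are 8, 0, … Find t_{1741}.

We have t_1 = 8; t_2 = 0; t_3 = 11; t_4 = 12; t_5 = 5; t_6 = 6; t_7 = 2; t_8 = 0.
Since t_8 = t_2 = 0, the sequence is eventually periodic: after a pre-period of length 1 it cycles with period 6.
For i ≥ 2, t_i depends only on (i - 2) mod 6. (1741 - 2) mod 6 = 5, so t_{1741} = t_7 = 2.

2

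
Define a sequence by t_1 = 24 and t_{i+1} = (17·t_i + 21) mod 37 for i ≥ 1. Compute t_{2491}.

t_1 = 24; t_2 = 22; t_3 = 25; t_4 = 2; t_5 = 18; t_6 = 31; t_7 = 30; t_8 = 13; t_9 = 20; t_{10} = 28; t_{11} = 16; t_{12} = 34; t_{13} = 7; t_{14} = 29; t_{15} = 33; t_{16} = 27; t_{17} = 36; t_{18} = 4; t_{19} = 15; t_{20} = 17; t_{21} = 14; t_{22} = 0; t_{23} = 21; t_{24} = 8; t_{25} = 9; t_{26} = 26; t_{27} = 19; t_{28} = 11; t_{29} = 23; t_{30} = 5; t_{31} = 32; t_{32} = 10; t_{33} = 6; t_{34} = 12; t_{35} = 3; t_{36} = 35; t_{37} = 24.
The sequence repeats with period 36.
(2491 - 1) mod 36 = 6, so t_{2491} = t_7 = 30.

30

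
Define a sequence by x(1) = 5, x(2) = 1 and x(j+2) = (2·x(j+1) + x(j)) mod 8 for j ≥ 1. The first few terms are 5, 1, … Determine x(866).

1

Computing terms: x(1) = 5; x(2) = 1; x(3) = 7; x(4) = 7; x(5) = 5; x(6) = 1.
The sequence repeats with period 4.
(866 - 1) mod 4 = 1, so x(866) = x(2) = 1.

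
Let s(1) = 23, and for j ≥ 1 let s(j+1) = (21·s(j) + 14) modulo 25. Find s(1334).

5

Computing terms: s(1) = 23,  s(2) = 22,  s(3) = 1,  s(4) = 10,  s(5) = 24,  s(6) = 18,  s(7) = 17,  s(8) = 21,  s(9) = 5,  s(10) = 19,  s(11) = 13,  s(12) = 12,  s(13) = 16,  s(14) = 0,  s(15) = 14,  s(16) = 8,  s(17) = 7,  s(18) = 11,  s(19) = 20,  s(20) = 9,  s(21) = 3,  s(22) = 2,  s(23) = 6,  s(24) = 15,  s(25) = 4,  s(26) = 23.
Since s(26) = s(1) = 23, the sequence is periodic with period 25.
So s(1334) = s(1 + ((1334-1) mod 25)) = s(9) = 5.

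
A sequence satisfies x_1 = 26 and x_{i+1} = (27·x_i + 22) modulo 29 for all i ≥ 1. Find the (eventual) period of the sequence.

28

Listing terms: x_1 = 26,  x_2 = 28,  x_3 = 24,  x_4 = 3,  x_5 = 16,  x_6 = 19,  x_7 = 13,  x_8 = 25,  x_9 = 1,  x_{10} = 20,  x_{11} = 11,  x_{12} = 0,  x_{13} = 22,  x_{14} = 7,  x_{15} = 8,  x_{16} = 6,  x_{17} = 10,  x_{18} = 2,  x_{19} = 18,  x_{20} = 15,  x_{21} = 21,  x_{22} = 9,  x_{23} = 4,  x_{24} = 14,  x_{25} = 23,  x_{26} = 5,  x_{27} = 12,  x_{28} = 27,  x_{29} = 26.
The sequence repeats with period 28.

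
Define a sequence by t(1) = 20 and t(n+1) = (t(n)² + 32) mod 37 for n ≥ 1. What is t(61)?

t(1) = 20,  t(2) = 25,  t(3) = 28,  t(4) = 2,  t(5) = 36,  t(6) = 33,  t(7) = 11,  t(8) = 5,  t(9) = 20.
The sequence repeats with period 8.
(61 - 1) mod 8 = 4, so t(61) = t(5) = 36.

36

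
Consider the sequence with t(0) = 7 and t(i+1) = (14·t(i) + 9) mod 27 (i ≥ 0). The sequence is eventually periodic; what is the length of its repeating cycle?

Listing terms: t(0) = 7, t(1) = 26, t(2) = 22, t(3) = 20, t(4) = 19, t(5) = 5, t(6) = 25, t(7) = 8, t(8) = 13, t(9) = 2, t(10) = 10, t(11) = 14, t(12) = 16, t(13) = 17, t(14) = 4, t(15) = 11, t(16) = 1, t(17) = 23, t(18) = 7.
Since t(18) = t(0) = 7, the sequence is periodic with period 18.

18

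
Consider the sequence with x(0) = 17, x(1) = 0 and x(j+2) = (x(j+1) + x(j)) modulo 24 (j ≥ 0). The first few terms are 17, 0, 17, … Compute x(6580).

10

Computing terms: x(0) = 17,  x(1) = 0,  x(2) = 17,  x(3) = 17,  x(4) = 10,  x(5) = 3,  x(6) = 13,  x(7) = 16,  x(8) = 5,  x(9) = 21,  x(10) = 2,  x(11) = 23,  x(12) = 1,  x(13) = 0,  x(14) = 1,  x(15) = 1,  x(16) = 2,  x(17) = 3,  x(18) = 5,  x(19) = 8,  x(20) = 13,  x(21) = 21,  x(22) = 10,  x(23) = 7,  x(24) = 17,  x(25) = 0.
Since (x(24), x(25)) = (x(0), x(1)) = (17, 0) (two consecutive terms determine the rest), the sequence is periodic with period 24.
(6580 - 0) mod 24 = 4, so x(6580) = x(4) = 10.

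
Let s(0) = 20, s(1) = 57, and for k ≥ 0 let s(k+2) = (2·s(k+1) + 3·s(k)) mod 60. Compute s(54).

54

Computing terms: s(0) = 20, s(1) = 57, s(2) = 54, s(3) = 39, s(4) = 0, s(5) = 57, s(6) = 54.
Since (s(5), s(6)) = (s(1), s(2)) = (57, 54) (two consecutive terms determine the rest), the sequence is eventually periodic: after a pre-period of length 1 it cycles with period 4.
For k ≥ 1, s(k) depends only on (k - 1) mod 4. (54 - 1) mod 4 = 1, so s(54) = s(2) = 54.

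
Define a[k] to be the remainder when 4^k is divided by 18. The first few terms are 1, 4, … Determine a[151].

a[0] = 1; a[1] = 4; a[2] = 16; a[3] = 10; a[4] = 4.
Since a[4] = a[1] = 4, the sequence is eventually periodic: after a pre-period of length 1 it cycles with period 3.
For k ≥ 1, a[k] depends only on (k - 1) mod 3. (151 - 1) mod 3 = 0, so a[151] = a[1] = 4.

4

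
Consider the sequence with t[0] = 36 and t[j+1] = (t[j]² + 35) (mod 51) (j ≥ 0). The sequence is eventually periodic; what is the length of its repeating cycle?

Computing terms: t[0] = 36, t[1] = 5, t[2] = 9, t[3] = 14, t[4] = 27, t[5] = 50, t[6] = 36.
The sequence repeats with period 6.

6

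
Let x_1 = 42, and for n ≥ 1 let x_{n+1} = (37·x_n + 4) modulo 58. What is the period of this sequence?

Computing terms: x_1 = 42; x_2 = 50; x_3 = 56; x_4 = 46; x_5 = 24; x_6 = 22; x_7 = 6; x_8 = 52; x_9 = 14; x_{10} = 0; x_{11} = 4; x_{12} = 36; x_{13} = 2; x_{14} = 20; x_{15} = 48; x_{16} = 40; x_{17} = 34; x_{18} = 44; x_{19} = 8; x_{20} = 10; x_{21} = 26; x_{22} = 38; x_{23} = 18; x_{24} = 32; x_{25} = 28; x_{26} = 54; x_{27} = 30; x_{28} = 12; x_{29} = 42.
Since x_{29} = x_1 = 42, the sequence is periodic with period 28.

28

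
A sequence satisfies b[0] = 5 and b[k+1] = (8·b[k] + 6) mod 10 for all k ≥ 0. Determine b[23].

8

b[0] = 5, b[1] = 6, b[2] = 4, b[3] = 8, b[4] = 0, b[5] = 6.
Since b[5] = b[1] = 6, the sequence is eventually periodic: after a pre-period of length 1 it cycles with period 4.
For k ≥ 1, b[k] depends only on (k - 1) mod 4. (23 - 1) mod 4 = 2, so b[23] = b[3] = 8.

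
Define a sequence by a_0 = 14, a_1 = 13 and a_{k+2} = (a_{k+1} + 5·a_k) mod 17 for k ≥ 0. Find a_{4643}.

12

We have a_0 = 14; a_1 = 13; a_2 = 15; a_3 = 12; a_4 = 2; a_5 = 11; a_6 = 4; a_7 = 8; a_8 = 11; a_9 = 0; a_{10} = 4; a_{11} = 4; a_{12} = 7; a_{13} = 10; a_{14} = 11; a_{15} = 10; a_{16} = 14; a_{17} = 13.
The sequence repeats with period 16.
So a_{4643} = a_{0 + ((4643-0) mod 16)} = a_3 = 12.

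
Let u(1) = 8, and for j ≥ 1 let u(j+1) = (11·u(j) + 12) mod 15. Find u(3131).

u(1) = 8; u(2) = 10; u(3) = 2; u(4) = 4; u(5) = 11; u(6) = 13; u(7) = 5; u(8) = 7; u(9) = 14; u(10) = 1; u(11) = 8.
The sequence repeats with period 10.
So u(3131) = u(1 + ((3131-1) mod 10)) = u(1) = 8.

8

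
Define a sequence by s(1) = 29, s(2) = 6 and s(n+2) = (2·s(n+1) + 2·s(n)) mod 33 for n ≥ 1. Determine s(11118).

Computing terms: s(1) = 29,  s(2) = 6,  s(3) = 4,  s(4) = 20,  s(5) = 15,  s(6) = 4,  s(7) = 5,  s(8) = 18,  s(9) = 13,  s(10) = 29,  s(11) = 18,  s(12) = 28,  s(13) = 26,  s(14) = 9,  s(15) = 4,  s(16) = 26,  s(17) = 27,  s(18) = 7,  s(19) = 2,  s(20) = 18,  s(21) = 7,  s(22) = 17,  s(23) = 15,  s(24) = 31,  s(25) = 26,  s(26) = 15,  s(27) = 16,  s(28) = 29,  s(29) = 24,  s(30) = 7,  s(31) = 29,  s(32) = 6.
Since (s(31), s(32)) = (s(1), s(2)) = (29, 6) (two consecutive terms determine the rest), the sequence is periodic with period 30.
(11118 - 1) mod 30 = 17, so s(11118) = s(18) = 7.

7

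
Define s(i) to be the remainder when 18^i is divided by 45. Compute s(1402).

9

Listing terms: s(0) = 1, s(1) = 18, s(2) = 9, s(3) = 27, s(4) = 36, s(5) = 18.
Since s(5) = s(1) = 18, the sequence is eventually periodic: after a pre-period of length 1 it cycles with period 4.
For i ≥ 1, s(i) depends only on (i - 1) mod 4. (1402 - 1) mod 4 = 1, so s(1402) = s(2) = 9.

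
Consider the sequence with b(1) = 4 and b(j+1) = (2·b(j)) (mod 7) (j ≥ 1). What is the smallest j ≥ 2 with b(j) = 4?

Listing terms: b(1) = 4, b(2) = 1, b(3) = 2, b(4) = 4.
Since b(4) = b(1) = 4, the sequence is periodic with period 3.
The value 4 next appears (with j ≥ 2) at b(4).

4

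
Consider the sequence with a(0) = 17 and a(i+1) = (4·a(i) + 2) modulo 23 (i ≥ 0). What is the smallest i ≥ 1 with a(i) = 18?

a(0) = 17; a(1) = 1; a(2) = 6; a(3) = 3; a(4) = 14; a(5) = 12; a(6) = 4; a(7) = 18; a(8) = 5; a(9) = 22; a(10) = 21; a(11) = 17.
Since a(11) = a(0) = 17, the sequence is periodic with period 11.
The value 18 first appears (with i ≥ 1) at a(7).

7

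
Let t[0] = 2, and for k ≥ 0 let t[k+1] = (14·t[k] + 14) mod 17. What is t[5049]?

t[0] = 2,  t[1] = 8,  t[2] = 7,  t[3] = 10,  t[4] = 1,  t[5] = 11,  t[6] = 15,  t[7] = 3,  t[8] = 5,  t[9] = 16,  t[10] = 0,  t[11] = 14,  t[12] = 6,  t[13] = 13,  t[14] = 9,  t[15] = 4,  t[16] = 2.
The sequence repeats with period 16.
So t[5049] = t[0 + ((5049-0) mod 16)] = t[9] = 16.

16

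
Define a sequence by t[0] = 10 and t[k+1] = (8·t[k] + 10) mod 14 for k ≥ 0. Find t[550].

8

We have t[0] = 10,  t[1] = 6,  t[2] = 2,  t[3] = 12,  t[4] = 8,  t[5] = 4,  t[6] = 0,  t[7] = 10.
Since t[7] = t[0] = 10, the sequence is periodic with period 7.
So t[550] = t[0 + ((550-0) mod 7)] = t[4] = 8.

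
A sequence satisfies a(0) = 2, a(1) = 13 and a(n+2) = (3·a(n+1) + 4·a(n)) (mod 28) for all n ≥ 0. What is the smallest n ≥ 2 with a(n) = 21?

Listing terms: a(0) = 2,  a(1) = 13,  a(2) = 19,  a(3) = 25,  a(4) = 11,  a(5) = 21,  a(6) = 23,  a(7) = 13,  a(8) = 19.
Since (a(7), a(8)) = (a(1), a(2)) = (13, 19) (two consecutive terms determine the rest), the sequence is eventually periodic: after a pre-period of length 1 it cycles with period 6.
The value 21 first appears (with n ≥ 2) at a(5).

5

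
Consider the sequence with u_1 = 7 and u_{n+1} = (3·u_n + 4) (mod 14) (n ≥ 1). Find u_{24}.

Computing terms: u_1 = 7, u_2 = 11, u_3 = 9, u_4 = 3, u_5 = 13, u_6 = 1, u_7 = 7.
The sequence repeats with period 6.
So u_{24} = u_{1 + ((24-1) mod 6)} = u_6 = 1.

1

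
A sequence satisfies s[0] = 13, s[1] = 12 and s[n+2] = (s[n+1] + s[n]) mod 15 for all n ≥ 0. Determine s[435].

Computing terms: s[0] = 13, s[1] = 12, s[2] = 10, s[3] = 7, s[4] = 2, s[5] = 9, s[6] = 11, s[7] = 5, s[8] = 1, s[9] = 6, s[10] = 7, s[11] = 13, s[12] = 5, s[13] = 3, s[14] = 8, s[15] = 11, s[16] = 4, s[17] = 0, s[18] = 4, s[19] = 4, s[20] = 8, s[21] = 12, s[22] = 5, s[23] = 2, s[24] = 7, s[25] = 9, s[26] = 1, s[27] = 10, s[28] = 11, s[29] = 6, s[30] = 2, s[31] = 8, s[32] = 10, s[33] = 3, s[34] = 13, s[35] = 1, s[36] = 14, s[37] = 0, s[38] = 14, s[39] = 14, s[40] = 13, s[41] = 12.
The sequence repeats with period 40.
(435 - 0) mod 40 = 35, so s[435] = s[35] = 1.

1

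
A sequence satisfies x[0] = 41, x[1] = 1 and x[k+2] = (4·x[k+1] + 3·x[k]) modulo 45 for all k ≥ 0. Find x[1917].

Computing terms: x[0] = 41, x[1] = 1, x[2] = 37, x[3] = 16, x[4] = 40, x[5] = 28, x[6] = 7, x[7] = 22, x[8] = 19, x[9] = 7, x[10] = 40, x[11] = 1, x[12] = 34, x[13] = 4, x[14] = 28, x[15] = 34, x[16] = 40, x[17] = 37, x[18] = 43, x[19] = 13, x[20] = 1, x[21] = 43, x[22] = 40, x[23] = 19, x[24] = 16, x[25] = 31, x[26] = 37, x[27] = 16.
Since (x[26], x[27]) = (x[2], x[3]) = (37, 16) (two consecutive terms determine the rest), the sequence is eventually periodic: after a pre-period of length 2 it cycles with period 24.
For k ≥ 2, x[k] depends only on (k - 2) mod 24. (1917 - 2) mod 24 = 19, so x[1917] = x[21] = 43.

43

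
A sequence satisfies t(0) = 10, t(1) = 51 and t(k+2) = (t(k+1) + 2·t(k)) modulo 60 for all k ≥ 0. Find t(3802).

Computing terms: t(0) = 10; t(1) = 51; t(2) = 11; t(3) = 53; t(4) = 15; t(5) = 1; t(6) = 31; t(7) = 33; t(8) = 35; t(9) = 41; t(10) = 51; t(11) = 13; t(12) = 55; t(13) = 21; t(14) = 11; t(15) = 53.
Since (t(14), t(15)) = (t(2), t(3)) = (11, 53) (two consecutive terms determine the rest), the sequence is eventually periodic: after a pre-period of length 2 it cycles with period 12.
For k ≥ 2, t(k) depends only on (k - 2) mod 12. (3802 - 2) mod 12 = 8, so t(3802) = t(10) = 51.

51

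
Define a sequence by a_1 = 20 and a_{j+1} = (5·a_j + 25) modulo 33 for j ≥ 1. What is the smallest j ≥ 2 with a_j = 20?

6

a_1 = 20,  a_2 = 26,  a_3 = 23,  a_4 = 8,  a_5 = 32,  a_6 = 20.
The sequence repeats with period 5.
The value 20 next appears (with j ≥ 2) at a_6.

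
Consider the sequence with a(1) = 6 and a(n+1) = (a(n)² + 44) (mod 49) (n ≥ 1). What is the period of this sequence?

Computing terms: a(1) = 6,  a(2) = 31,  a(3) = 25,  a(4) = 32,  a(5) = 39,  a(6) = 46,  a(7) = 4,  a(8) = 11,  a(9) = 18,  a(10) = 25.
Since a(10) = a(3) = 25, the sequence is eventually periodic: after a pre-period of length 2 it cycles with period 7.

7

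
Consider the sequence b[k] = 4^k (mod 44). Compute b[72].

Listing terms: b[1] = 4; b[2] = 16; b[3] = 20; b[4] = 36; b[5] = 12; b[6] = 4.
Since b[6] = b[1] = 4, the sequence is periodic with period 5.
(72 - 1) mod 5 = 1, so b[72] = b[2] = 16.

16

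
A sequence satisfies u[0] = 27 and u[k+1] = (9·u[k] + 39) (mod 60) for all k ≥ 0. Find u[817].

42

We have u[0] = 27,  u[1] = 42,  u[2] = 57,  u[3] = 12,  u[4] = 27.
The sequence repeats with period 4.
So u[817] = u[0 + ((817-0) mod 4)] = u[1] = 42.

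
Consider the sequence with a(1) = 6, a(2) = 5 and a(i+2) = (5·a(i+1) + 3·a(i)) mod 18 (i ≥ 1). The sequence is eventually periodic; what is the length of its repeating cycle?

We have a(1) = 6, a(2) = 5, a(3) = 7, a(4) = 14, a(5) = 1, a(6) = 11, a(7) = 4, a(8) = 17, a(9) = 7, a(10) = 14.
Since (a(9), a(10)) = (a(3), a(4)) = (7, 14) (two consecutive terms determine the rest), the sequence is eventually periodic: after a pre-period of length 2 it cycles with period 6.

6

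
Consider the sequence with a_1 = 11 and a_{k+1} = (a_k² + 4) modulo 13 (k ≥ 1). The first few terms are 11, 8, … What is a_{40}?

a_1 = 11,  a_2 = 8,  a_3 = 3,  a_4 = 0,  a_5 = 4,  a_6 = 7,  a_7 = 1,  a_8 = 5,  a_9 = 3.
Since a_9 = a_3 = 3, the sequence is eventually periodic: after a pre-period of length 2 it cycles with period 6.
For k ≥ 3, a_k depends only on (k - 3) mod 6. (40 - 3) mod 6 = 1, so a_{40} = a_4 = 0.

0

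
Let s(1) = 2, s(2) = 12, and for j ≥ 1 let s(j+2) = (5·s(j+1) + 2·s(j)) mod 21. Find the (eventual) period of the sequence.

48

We have s(1) = 2, s(2) = 12, s(3) = 1, s(4) = 8, s(5) = 0, s(6) = 16, s(7) = 17, s(8) = 12, s(9) = 10, s(10) = 11, s(11) = 12, s(12) = 19, s(13) = 14, s(14) = 3, s(15) = 1, s(16) = 11, s(17) = 15, s(18) = 13, s(19) = 11, s(20) = 18, s(21) = 7, s(22) = 8, s(23) = 12, s(24) = 13, s(25) = 5, s(26) = 9, s(27) = 13, s(28) = 20, s(29) = 0, s(30) = 19, s(31) = 11, s(32) = 9, s(33) = 4, s(34) = 17, s(35) = 9, s(36) = 16, s(37) = 14, s(38) = 18, s(39) = 13, s(40) = 17, s(41) = 6, s(42) = 1, s(43) = 17, s(44) = 3, s(45) = 7, s(46) = 20, s(47) = 9, s(48) = 1, s(49) = 2, s(50) = 12.
The sequence repeats with period 48.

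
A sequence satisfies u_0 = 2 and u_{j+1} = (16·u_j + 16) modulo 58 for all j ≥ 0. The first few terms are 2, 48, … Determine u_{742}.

u_0 = 2, u_1 = 48, u_2 = 30, u_3 = 32, u_4 = 6, u_5 = 54, u_6 = 10, u_7 = 2.
The sequence repeats with period 7.
(742 - 0) mod 7 = 0, so u_{742} = u_0 = 2.

2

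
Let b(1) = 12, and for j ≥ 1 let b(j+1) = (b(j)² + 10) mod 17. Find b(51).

11

b(1) = 12, b(2) = 1, b(3) = 11, b(4) = 12.
Since b(4) = b(1) = 12, the sequence is periodic with period 3.
(51 - 1) mod 3 = 2, so b(51) = b(3) = 11.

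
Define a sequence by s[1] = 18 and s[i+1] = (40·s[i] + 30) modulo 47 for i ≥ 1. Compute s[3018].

Listing terms: s[1] = 18, s[2] = 45, s[3] = 44, s[4] = 4, s[5] = 2, s[6] = 16, s[7] = 12, s[8] = 40, s[9] = 32, s[10] = 41, s[11] = 25, s[12] = 43, s[13] = 11, s[14] = 0, s[15] = 30, s[16] = 8, s[17] = 21, s[18] = 24, s[19] = 3, s[20] = 9, s[21] = 14, s[22] = 26, s[23] = 36, s[24] = 13, s[25] = 33, s[26] = 34, s[27] = 27, s[28] = 29, s[29] = 15, s[30] = 19, s[31] = 38, s[32] = 46, s[33] = 37, s[34] = 6, s[35] = 35, s[36] = 20, s[37] = 31, s[38] = 1, s[39] = 23, s[40] = 10, s[41] = 7, s[42] = 28, s[43] = 22, s[44] = 17, s[45] = 5, s[46] = 42, s[47] = 18.
Since s[47] = s[1] = 18, the sequence is periodic with period 46.
So s[3018] = s[1 + ((3018-1) mod 46)] = s[28] = 29.

29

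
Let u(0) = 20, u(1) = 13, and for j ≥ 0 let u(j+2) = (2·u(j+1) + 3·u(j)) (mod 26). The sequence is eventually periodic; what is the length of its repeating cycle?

u(0) = 20, u(1) = 13, u(2) = 8, u(3) = 3, u(4) = 4, u(5) = 17, u(6) = 20, u(7) = 13.
Since (u(6), u(7)) = (u(0), u(1)) = (20, 13) (two consecutive terms determine the rest), the sequence is periodic with period 6.

6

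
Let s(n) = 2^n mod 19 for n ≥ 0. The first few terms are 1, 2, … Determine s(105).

12

We have s(0) = 1; s(1) = 2; s(2) = 4; s(3) = 8; s(4) = 16; s(5) = 13; s(6) = 7; s(7) = 14; s(8) = 9; s(9) = 18; s(10) = 17; s(11) = 15; s(12) = 11; s(13) = 3; s(14) = 6; s(15) = 12; s(16) = 5; s(17) = 10; s(18) = 1.
The sequence repeats with period 18.
(105 - 0) mod 18 = 15, so s(105) = s(15) = 12.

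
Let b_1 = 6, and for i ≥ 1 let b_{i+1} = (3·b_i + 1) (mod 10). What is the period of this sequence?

4

We have b_1 = 6, b_2 = 9, b_3 = 8, b_4 = 5, b_5 = 6.
The sequence repeats with period 4.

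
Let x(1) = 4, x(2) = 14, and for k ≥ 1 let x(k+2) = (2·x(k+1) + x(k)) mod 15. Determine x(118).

7

x(1) = 4, x(2) = 14, x(3) = 2, x(4) = 3, x(5) = 8, x(6) = 4, x(7) = 1, x(8) = 6, x(9) = 13, x(10) = 2, x(11) = 2, x(12) = 6, x(13) = 14, x(14) = 4, x(15) = 7, x(16) = 3, x(17) = 13, x(18) = 14, x(19) = 11, x(20) = 6, x(21) = 8, x(22) = 7, x(23) = 7, x(24) = 6, x(25) = 4, x(26) = 14.
Since (x(25), x(26)) = (x(1), x(2)) = (4, 14) (two consecutive terms determine the rest), the sequence is periodic with period 24.
(118 - 1) mod 24 = 21, so x(118) = x(22) = 7.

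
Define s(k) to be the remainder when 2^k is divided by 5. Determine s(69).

2

Computing terms: s(0) = 1, s(1) = 2, s(2) = 4, s(3) = 3, s(4) = 1.
Since s(4) = s(0) = 1, the sequence is periodic with period 4.
(69 - 0) mod 4 = 1, so s(69) = s(1) = 2.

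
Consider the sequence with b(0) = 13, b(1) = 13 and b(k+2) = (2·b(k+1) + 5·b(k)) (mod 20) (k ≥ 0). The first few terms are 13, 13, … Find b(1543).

7

Computing terms: b(0) = 13,  b(1) = 13,  b(2) = 11,  b(3) = 7,  b(4) = 9,  b(5) = 13,  b(6) = 11.
Since (b(5), b(6)) = (b(1), b(2)) = (13, 11) (two consecutive terms determine the rest), the sequence is eventually periodic: after a pre-period of length 1 it cycles with period 4.
For k ≥ 1, b(k) depends only on (k - 1) mod 4. (1543 - 1) mod 4 = 2, so b(1543) = b(3) = 7.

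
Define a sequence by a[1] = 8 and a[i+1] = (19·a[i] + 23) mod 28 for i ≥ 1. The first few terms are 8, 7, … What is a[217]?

We have a[1] = 8, a[2] = 7, a[3] = 16, a[4] = 19, a[5] = 20, a[6] = 11, a[7] = 8.
The sequence repeats with period 6.
(217 - 1) mod 6 = 0, so a[217] = a[1] = 8.

8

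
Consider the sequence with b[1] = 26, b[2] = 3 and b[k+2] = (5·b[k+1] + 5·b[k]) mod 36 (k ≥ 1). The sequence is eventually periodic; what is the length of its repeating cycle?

b[1] = 26; b[2] = 3; b[3] = 1; b[4] = 20; b[5] = 33; b[6] = 13; b[7] = 14; b[8] = 27; b[9] = 25; b[10] = 8; b[11] = 21; b[12] = 1; b[13] = 2; b[14] = 15; b[15] = 13; b[16] = 32; b[17] = 9; b[18] = 25; b[19] = 26; b[20] = 3.
The sequence repeats with period 18.

18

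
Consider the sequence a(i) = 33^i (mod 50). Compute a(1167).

We have a(0) = 1, a(1) = 33, a(2) = 39, a(3) = 37, a(4) = 21, a(5) = 43, a(6) = 19, a(7) = 27, a(8) = 41, a(9) = 3, a(10) = 49, a(11) = 17, a(12) = 11, a(13) = 13, a(14) = 29, a(15) = 7, a(16) = 31, a(17) = 23, a(18) = 9, a(19) = 47, a(20) = 1.
Since a(20) = a(0) = 1, the sequence is periodic with period 20.
(1167 - 0) mod 20 = 7, so a(1167) = a(7) = 27.

27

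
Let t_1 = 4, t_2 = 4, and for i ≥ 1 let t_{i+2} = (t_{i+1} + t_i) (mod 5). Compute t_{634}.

3

t_1 = 4,  t_2 = 4,  t_3 = 3,  t_4 = 2,  t_5 = 0,  t_6 = 2,  t_7 = 2,  t_8 = 4,  t_9 = 1,  t_{10} = 0,  t_{11} = 1,  t_{12} = 1,  t_{13} = 2,  t_{14} = 3,  t_{15} = 0,  t_{16} = 3,  t_{17} = 3,  t_{18} = 1,  t_{19} = 4,  t_{20} = 0,  t_{21} = 4,  t_{22} = 4.
The sequence repeats with period 20.
(634 - 1) mod 20 = 13, so t_{634} = t_{14} = 3.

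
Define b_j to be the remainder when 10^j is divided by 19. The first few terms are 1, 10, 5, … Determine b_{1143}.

18

Listing terms: b_0 = 1; b_1 = 10; b_2 = 5; b_3 = 12; b_4 = 6; b_5 = 3; b_6 = 11; b_7 = 15; b_8 = 17; b_9 = 18; b_{10} = 9; b_{11} = 14; b_{12} = 7; b_{13} = 13; b_{14} = 16; b_{15} = 8; b_{16} = 4; b_{17} = 2; b_{18} = 1.
The sequence repeats with period 18.
So b_{1143} = b_{0 + ((1143-0) mod 18)} = b_9 = 18.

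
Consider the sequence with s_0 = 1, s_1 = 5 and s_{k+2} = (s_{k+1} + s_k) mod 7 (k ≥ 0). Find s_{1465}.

2

We have s_0 = 1, s_1 = 5, s_2 = 6, s_3 = 4, s_4 = 3, s_5 = 0, s_6 = 3, s_7 = 3, s_8 = 6, s_9 = 2, s_{10} = 1, s_{11} = 3, s_{12} = 4, s_{13} = 0, s_{14} = 4, s_{15} = 4, s_{16} = 1, s_{17} = 5.
Since (s_{16}, s_{17}) = (s_0, s_1) = (1, 5) (two consecutive terms determine the rest), the sequence is periodic with period 16.
(1465 - 0) mod 16 = 9, so s_{1465} = s_9 = 2.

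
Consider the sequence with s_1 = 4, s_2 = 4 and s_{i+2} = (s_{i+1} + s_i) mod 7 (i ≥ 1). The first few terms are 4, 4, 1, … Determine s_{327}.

Computing terms: s_1 = 4,  s_2 = 4,  s_3 = 1,  s_4 = 5,  s_5 = 6,  s_6 = 4,  s_7 = 3,  s_8 = 0,  s_9 = 3,  s_{10} = 3,  s_{11} = 6,  s_{12} = 2,  s_{13} = 1,  s_{14} = 3,  s_{15} = 4,  s_{16} = 0,  s_{17} = 4,  s_{18} = 4.
The sequence repeats with period 16.
(327 - 1) mod 16 = 6, so s_{327} = s_7 = 3.

3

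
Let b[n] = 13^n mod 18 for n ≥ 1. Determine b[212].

7

Computing terms: b[1] = 13; b[2] = 7; b[3] = 1; b[4] = 13.
The sequence repeats with period 3.
(212 - 1) mod 3 = 1, so b[212] = b[2] = 7.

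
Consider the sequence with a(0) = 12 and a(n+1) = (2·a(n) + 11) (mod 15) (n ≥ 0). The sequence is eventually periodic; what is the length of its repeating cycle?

4

Computing terms: a(0) = 12; a(1) = 5; a(2) = 6; a(3) = 8; a(4) = 12.
The sequence repeats with period 4.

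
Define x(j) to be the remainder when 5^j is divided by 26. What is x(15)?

21

x(1) = 5, x(2) = 25, x(3) = 21, x(4) = 1, x(5) = 5.
The sequence repeats with period 4.
(15 - 1) mod 4 = 2, so x(15) = x(3) = 21.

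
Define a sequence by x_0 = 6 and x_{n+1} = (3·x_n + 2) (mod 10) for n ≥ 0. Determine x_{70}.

2

Listing terms: x_0 = 6; x_1 = 0; x_2 = 2; x_3 = 8; x_4 = 6.
Since x_4 = x_0 = 6, the sequence is periodic with period 4.
So x_{70} = x_{0 + ((70-0) mod 4)} = x_2 = 2.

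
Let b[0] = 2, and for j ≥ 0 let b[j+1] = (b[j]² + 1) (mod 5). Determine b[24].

b[0] = 2, b[1] = 0, b[2] = 1, b[3] = 2.
Since b[3] = b[0] = 2, the sequence is periodic with period 3.
So b[24] = b[0 + ((24-0) mod 3)] = b[0] = 2.

2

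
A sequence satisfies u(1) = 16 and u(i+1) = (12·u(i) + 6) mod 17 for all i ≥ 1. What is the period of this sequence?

16

u(1) = 16, u(2) = 11, u(3) = 2, u(4) = 13, u(5) = 9, u(6) = 12, u(7) = 14, u(8) = 4, u(9) = 3, u(10) = 8, u(11) = 0, u(12) = 6, u(13) = 10, u(14) = 7, u(15) = 5, u(16) = 15, u(17) = 16.
The sequence repeats with period 16.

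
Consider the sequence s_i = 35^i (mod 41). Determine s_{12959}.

Computing terms: s_0 = 1, s_1 = 35, s_2 = 36, s_3 = 30, s_4 = 25, s_5 = 14, s_6 = 39, s_7 = 12, s_8 = 10, s_9 = 22, s_{10} = 32, s_{11} = 13, s_{12} = 4, s_{13} = 17, s_{14} = 21, s_{15} = 38, s_{16} = 18, s_{17} = 15, s_{18} = 33, s_{19} = 7, s_{20} = 40, s_{21} = 6, s_{22} = 5, s_{23} = 11, s_{24} = 16, s_{25} = 27, s_{26} = 2, s_{27} = 29, s_{28} = 31, s_{29} = 19, s_{30} = 9, s_{31} = 28, s_{32} = 37, s_{33} = 24, s_{34} = 20, s_{35} = 3, s_{36} = 23, s_{37} = 26, s_{38} = 8, s_{39} = 34, s_{40} = 1.
The sequence repeats with period 40.
So s_{12959} = s_{0 + ((12959-0) mod 40)} = s_{39} = 34.

34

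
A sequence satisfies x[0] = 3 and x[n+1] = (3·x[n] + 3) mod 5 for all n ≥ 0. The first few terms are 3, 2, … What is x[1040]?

We have x[0] = 3; x[1] = 2; x[2] = 4; x[3] = 0; x[4] = 3.
Since x[4] = x[0] = 3, the sequence is periodic with period 4.
So x[1040] = x[0 + ((1040-0) mod 4)] = x[0] = 3.

3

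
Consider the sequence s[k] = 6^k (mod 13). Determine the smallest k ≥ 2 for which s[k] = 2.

Computing terms: s[1] = 6,  s[2] = 10,  s[3] = 8,  s[4] = 9,  s[5] = 2,  s[6] = 12,  s[7] = 7,  s[8] = 3,  s[9] = 5,  s[10] = 4,  s[11] = 11,  s[12] = 1,  s[13] = 6.
Since s[13] = s[1] = 6, the sequence is periodic with period 12.
The value 2 first appears (with k ≥ 2) at s[5].

5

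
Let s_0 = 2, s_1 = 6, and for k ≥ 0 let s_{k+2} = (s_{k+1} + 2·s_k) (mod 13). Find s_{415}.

4

We have s_0 = 2,  s_1 = 6,  s_2 = 10,  s_3 = 9,  s_4 = 3,  s_5 = 8,  s_6 = 1,  s_7 = 4,  s_8 = 6,  s_9 = 1,  s_{10} = 0,  s_{11} = 2,  s_{12} = 2,  s_{13} = 6.
Since (s_{12}, s_{13}) = (s_0, s_1) = (2, 6) (two consecutive terms determine the rest), the sequence is periodic with period 12.
So s_{415} = s_{0 + ((415-0) mod 12)} = s_7 = 4.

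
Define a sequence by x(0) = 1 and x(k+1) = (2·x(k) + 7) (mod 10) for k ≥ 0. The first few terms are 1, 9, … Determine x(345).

9

x(0) = 1, x(1) = 9, x(2) = 5, x(3) = 7, x(4) = 1.
Since x(4) = x(0) = 1, the sequence is periodic with period 4.
So x(345) = x(0 + ((345-0) mod 4)) = x(1) = 9.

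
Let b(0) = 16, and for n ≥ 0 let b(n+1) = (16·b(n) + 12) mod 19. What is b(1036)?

Computing terms: b(0) = 16,  b(1) = 2,  b(2) = 6,  b(3) = 13,  b(4) = 11,  b(5) = 17,  b(6) = 18,  b(7) = 15,  b(8) = 5,  b(9) = 16.
The sequence repeats with period 9.
So b(1036) = b(0 + ((1036-0) mod 9)) = b(1) = 2.

2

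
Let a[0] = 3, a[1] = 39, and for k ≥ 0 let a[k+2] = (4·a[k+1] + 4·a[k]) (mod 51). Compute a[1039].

45

a[0] = 3,  a[1] = 39,  a[2] = 15,  a[3] = 12,  a[4] = 6,  a[5] = 21,  a[6] = 6,  a[7] = 6,  a[8] = 48,  a[9] = 12,  a[10] = 36,  a[11] = 39,  a[12] = 45,  a[13] = 30,  a[14] = 45,  a[15] = 45,  a[16] = 3,  a[17] = 39.
Since (a[16], a[17]) = (a[0], a[1]) = (3, 39) (two consecutive terms determine the rest), the sequence is periodic with period 16.
(1039 - 0) mod 16 = 15, so a[1039] = a[15] = 45.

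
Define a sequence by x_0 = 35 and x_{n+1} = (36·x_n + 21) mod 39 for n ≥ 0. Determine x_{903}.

21

Computing terms: x_0 = 35, x_1 = 33, x_2 = 0, x_3 = 21, x_4 = 36, x_5 = 30, x_6 = 9, x_7 = 33.
Since x_7 = x_1 = 33, the sequence is eventually periodic: after a pre-period of length 1 it cycles with period 6.
For n ≥ 1, x_n depends only on (n - 1) mod 6. (903 - 1) mod 6 = 2, so x_{903} = x_3 = 21.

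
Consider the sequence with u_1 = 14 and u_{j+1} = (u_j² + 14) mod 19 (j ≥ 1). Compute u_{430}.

18

Computing terms: u_1 = 14, u_2 = 1, u_3 = 15, u_4 = 11, u_5 = 2, u_6 = 18, u_7 = 15.
Since u_7 = u_3 = 15, the sequence is eventually periodic: after a pre-period of length 2 it cycles with period 4.
For j ≥ 3, u_j depends only on (j - 3) mod 4. (430 - 3) mod 4 = 3, so u_{430} = u_6 = 18.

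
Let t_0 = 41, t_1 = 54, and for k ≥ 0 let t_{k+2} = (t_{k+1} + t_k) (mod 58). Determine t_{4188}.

37

Computing terms: t_0 = 41, t_1 = 54, t_2 = 37, t_3 = 33, t_4 = 12, t_5 = 45, t_6 = 57, t_7 = 44, t_8 = 43, t_9 = 29, t_{10} = 14, t_{11} = 43, t_{12} = 57, t_{13} = 42, t_{14} = 41, t_{15} = 25, t_{16} = 8, t_{17} = 33, t_{18} = 41, t_{19} = 16, t_{20} = 57, t_{21} = 15, t_{22} = 14, t_{23} = 29, t_{24} = 43, t_{25} = 14, t_{26} = 57, t_{27} = 13, t_{28} = 12, t_{29} = 25, t_{30} = 37, t_{31} = 4, t_{32} = 41, t_{33} = 45, t_{34} = 28, t_{35} = 15, t_{36} = 43, t_{37} = 0, t_{38} = 43, t_{39} = 43, t_{40} = 28, t_{41} = 13, t_{42} = 41, t_{43} = 54.
The sequence repeats with period 42.
(4188 - 0) mod 42 = 30, so t_{4188} = t_{30} = 37.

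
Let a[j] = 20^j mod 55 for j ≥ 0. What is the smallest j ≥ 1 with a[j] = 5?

Listing terms: a[0] = 1,  a[1] = 20,  a[2] = 15,  a[3] = 25,  a[4] = 5,  a[5] = 45,  a[6] = 20.
Since a[6] = a[1] = 20, the sequence is eventually periodic: after a pre-period of length 1 it cycles with period 5.
The value 5 first appears (with j ≥ 1) at a[4].

4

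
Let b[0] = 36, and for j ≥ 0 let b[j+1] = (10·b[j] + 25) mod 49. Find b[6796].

We have b[0] = 36, b[1] = 42, b[2] = 4, b[3] = 16, b[4] = 38, b[5] = 13, b[6] = 8, b[7] = 7, b[8] = 46, b[9] = 44, b[10] = 24, b[11] = 20, b[12] = 29, b[13] = 21, b[14] = 39, b[15] = 23, b[16] = 10, b[17] = 27, b[18] = 1, b[19] = 35, b[20] = 32, b[21] = 2, b[22] = 45, b[23] = 34, b[24] = 22, b[25] = 0, b[26] = 25, b[27] = 30, b[28] = 31, b[29] = 41, b[30] = 43, b[31] = 14, b[32] = 18, b[33] = 9, b[34] = 17, b[35] = 48, b[36] = 15, b[37] = 28, b[38] = 11, b[39] = 37, b[40] = 3, b[41] = 6, b[42] = 36.
Since b[42] = b[0] = 36, the sequence is periodic with period 42.
So b[6796] = b[0 + ((6796-0) mod 42)] = b[34] = 17.

17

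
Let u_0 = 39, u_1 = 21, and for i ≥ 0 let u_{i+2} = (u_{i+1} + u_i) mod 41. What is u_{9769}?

Listing terms: u_0 = 39,  u_1 = 21,  u_2 = 19,  u_3 = 40,  u_4 = 18,  u_5 = 17,  u_6 = 35,  u_7 = 11,  u_8 = 5,  u_9 = 16,  u_{10} = 21,  u_{11} = 37,  u_{12} = 17,  u_{13} = 13,  u_{14} = 30,  u_{15} = 2,  u_{16} = 32,  u_{17} = 34,  u_{18} = 25,  u_{19} = 18,  u_{20} = 2,  u_{21} = 20,  u_{22} = 22,  u_{23} = 1,  u_{24} = 23,  u_{25} = 24,  u_{26} = 6,  u_{27} = 30,  u_{28} = 36,  u_{29} = 25,  u_{30} = 20,  u_{31} = 4,  u_{32} = 24,  u_{33} = 28,  u_{34} = 11,  u_{35} = 39,  u_{36} = 9,  u_{37} = 7,  u_{38} = 16,  u_{39} = 23,  u_{40} = 39,  u_{41} = 21.
The sequence repeats with period 40.
So u_{9769} = u_{0 + ((9769-0) mod 40)} = u_9 = 16.

16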